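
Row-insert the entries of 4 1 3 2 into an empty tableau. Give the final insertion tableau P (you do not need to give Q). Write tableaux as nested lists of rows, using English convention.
Insert 4: appended to row 1. P = [[4]].
Insert 1: 1 bumps 4 from row 1; 4 starts row 2. P = [[1], [4]].
Insert 3: appended to row 1. P = [[1, 3], [4]].
Insert 2: 2 bumps 3 from row 1; 3 bumps 4 from row 2; 4 starts row 3. P = [[1, 2], [3], [4]].

So P = [[1, 2], [3], [4]].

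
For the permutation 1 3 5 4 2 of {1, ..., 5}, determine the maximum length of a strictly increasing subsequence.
3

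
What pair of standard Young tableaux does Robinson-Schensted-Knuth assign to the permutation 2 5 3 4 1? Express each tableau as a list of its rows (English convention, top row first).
P = [[1, 3, 4], [2], [5]], Q = [[1, 2, 4], [3], [5]]

Insert each entry of the permutation into P by Schensted row insertion, recording in Q the position of each new cell.

Insert 2: appended to row 1. P = [[2]].
Insert 5: appended to row 1. P = [[2, 5]].
Insert 3: 3 bumps 5 from row 1; 5 starts row 2. P = [[2, 3], [5]].
Insert 4: appended to row 1. P = [[2, 3, 4], [5]].
Insert 1: 1 bumps 2 from row 1; 2 bumps 5 from row 2; 5 starts row 3. P = [[1, 3, 4], [2], [5]].

So P = [[1, 3, 4], [2], [5]], Q = [[1, 2, 4], [3], [5]].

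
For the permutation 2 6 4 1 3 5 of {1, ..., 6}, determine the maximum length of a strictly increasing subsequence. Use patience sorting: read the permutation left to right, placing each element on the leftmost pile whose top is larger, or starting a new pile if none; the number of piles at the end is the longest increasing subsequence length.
2: new pile. tops = [2]
6: new pile. tops = [2, 6]
4: onto pile 2 (replacing 6). tops = [2, 4]
1: onto pile 1 (replacing 2). tops = [1, 4]
3: onto pile 2 (replacing 4). tops = [1, 3]
5: new pile. tops = [1, 3, 5]

3 piles, so the longest increasing subsequence has length 3.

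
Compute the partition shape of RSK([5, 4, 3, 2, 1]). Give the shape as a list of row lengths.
Row-insert each entry into an empty tableau.

After inserting 5: P = [[5]].
After inserting 4: P = [[4], [5]].
After inserting 3: P = [[3], [4], [5]].
After inserting 2: P = [[2], [3], [4], [5]].
After inserting 1: P = [[1], [2], [3], [4], [5]].

The final insertion tableau P = [[1], [2], [3], [4], [5]] has shape [1, 1, 1, 1, 1].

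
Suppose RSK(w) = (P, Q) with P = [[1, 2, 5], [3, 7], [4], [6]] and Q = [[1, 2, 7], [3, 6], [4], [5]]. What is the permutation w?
Reverse the RSK construction: for i from n down to 1, find the cell of Q containing i, remove the entry at that cell from P, and reverse-bump it up through P; the value ejected from row 1 is w(i).

Step i=7: Q has 7 at row 1, column 3; remove that cell from P, ejecting 5. So w(7) = 5. P is now [[1, 2], [3, 7], [4], [6]].
Step i=6: Q has 6 at row 2, column 2; remove 7 from row 2 of P and reverse-bump: 7 enters row 1 and ejects 2. So w(6) = 2. P is now [[1, 7], [3], [4], [6]].
Step i=5: Q has 5 at row 4, column 1; remove 6 from row 4 of P and reverse-bump: 6 enters row 3 and ejects 4; 4 enters row 2 and ejects 3; 3 enters row 1 and ejects 1. So w(5) = 1. P is now [[3, 7], [4], [6]].
Step i=4: Q has 4 at row 3, column 1; remove 6 from row 3 of P and reverse-bump: 6 enters row 2 and ejects 4; 4 enters row 1 and ejects 3. So w(4) = 3. P is now [[4, 7], [6]].
Step i=3: Q has 3 at row 2, column 1; remove 6 from row 2 of P and reverse-bump: 6 enters row 1 and ejects 4. So w(3) = 4. P is now [[6, 7]].
Step i=2: Q has 2 at row 1, column 2; remove that cell from P, ejecting 7. So w(2) = 7. P is now [[6]].
Step i=1: Q has 1 at row 1, column 1; remove that cell from P, ejecting 6. So w(1) = 6. P is now [].

So w = 6 7 4 3 1 2 5.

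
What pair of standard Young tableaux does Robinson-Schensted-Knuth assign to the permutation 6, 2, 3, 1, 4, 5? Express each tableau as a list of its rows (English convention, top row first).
P = [[1, 3, 4, 5], [2], [6]], Q = [[1, 3, 5, 6], [2], [4]]

Insert each entry of the permutation into P by Schensted row insertion, recording in Q the position of each new cell.

After inserting 6: P = [[6]].
After inserting 2: P = [[2], [6]].
After inserting 3: P = [[2, 3], [6]].
After inserting 1: P = [[1, 3], [2], [6]].
After inserting 4: P = [[1, 3, 4], [2], [6]].
After inserting 5: P = [[1, 3, 4, 5], [2], [6]].

So P = [[1, 3, 4, 5], [2], [6]], Q = [[1, 3, 5, 6], [2], [4]].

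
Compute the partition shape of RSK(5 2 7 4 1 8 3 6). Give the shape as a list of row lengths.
Row-insert each entry into an empty tableau.

After inserting 5: P = [[5]].
After inserting 2: P = [[2], [5]].
After inserting 7: P = [[2, 7], [5]].
After inserting 4: P = [[2, 4], [5, 7]].
After inserting 1: P = [[1, 4], [2, 7], [5]].
After inserting 8: P = [[1, 4, 8], [2, 7], [5]].
After inserting 3: P = [[1, 3, 8], [2, 4], [5, 7]].
After inserting 6: P = [[1, 3, 6], [2, 4, 8], [5, 7]].

The final insertion tableau P = [[1, 3, 6], [2, 4, 8], [5, 7]] has shape [3, 3, 2].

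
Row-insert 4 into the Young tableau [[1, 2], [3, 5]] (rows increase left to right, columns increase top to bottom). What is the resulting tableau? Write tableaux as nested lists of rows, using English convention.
[[1, 2, 4], [3, 5]]

4 is larger than every entry of row 1, so it is appended to row 1. The new tableau is [[1, 2, 4], [3, 5]].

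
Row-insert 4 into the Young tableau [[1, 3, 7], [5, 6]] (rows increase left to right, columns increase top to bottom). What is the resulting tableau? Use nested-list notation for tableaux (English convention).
In row 1, 4 replaces 7 (the leftmost entry greater than 4); 7 is bumped to row 2. 7 is appended to row 2. The new tableau is [[1, 3, 4], [5, 6, 7]].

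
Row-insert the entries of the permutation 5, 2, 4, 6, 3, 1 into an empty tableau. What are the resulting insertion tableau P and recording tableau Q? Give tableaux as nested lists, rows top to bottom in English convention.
Insert each entry of the permutation into P by Schensted row insertion, recording in Q the position of each new cell.

Insert 5: appended to row 1. P = [[5]], Q = [[1]].
Insert 2: 2 bumps 5 from row 1; 5 starts row 2. P = [[2], [5]], Q = [[1], [2]].
Insert 4: appended to row 1. P = [[2, 4], [5]], Q = [[1, 3], [2]].
Insert 6: appended to row 1. P = [[2, 4, 6], [5]], Q = [[1, 3, 4], [2]].
Insert 3: 3 bumps 4 from row 1; 4 bumps 5 from row 2; 5 starts row 3. P = [[2, 3, 6], [4], [5]], Q = [[1, 3, 4], [2], [5]].
Insert 1: 1 bumps 2 from row 1; 2 bumps 4 from row 2; 4 bumps 5 from row 3; 5 starts row 4. P = [[1, 3, 6], [2], [4], [5]], Q = [[1, 3, 4], [2], [5], [6]].

So P = [[1, 3, 6], [2], [4], [5]], Q = [[1, 3, 4], [2], [5], [6]].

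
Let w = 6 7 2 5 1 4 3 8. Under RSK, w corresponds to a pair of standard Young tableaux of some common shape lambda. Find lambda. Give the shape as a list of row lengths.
[3, 2, 2, 1]

Row-insert each entry into an empty tableau.

After inserting 6: P = [[6]].
After inserting 7: P = [[6, 7]].
After inserting 2: P = [[2, 7], [6]].
After inserting 5: P = [[2, 5], [6, 7]].
After inserting 1: P = [[1, 5], [2, 7], [6]].
After inserting 4: P = [[1, 4], [2, 5], [6, 7]].
After inserting 3: P = [[1, 3], [2, 4], [5, 7], [6]].
After inserting 8: P = [[1, 3, 8], [2, 4], [5, 7], [6]].

The final insertion tableau P = [[1, 3, 8], [2, 4], [5, 7], [6]] has shape [3, 2, 2, 1].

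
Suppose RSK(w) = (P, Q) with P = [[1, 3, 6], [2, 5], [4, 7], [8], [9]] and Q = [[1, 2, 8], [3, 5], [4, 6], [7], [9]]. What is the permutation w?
4 9 2 1 8 7 5 6 3

Reverse the RSK construction: for i from n down to 1, find the cell of Q containing i, remove the entry at that cell from P, and reverse-bump it up through P; the value ejected from row 1 is w(i).

Step i=9: Q has 9 at row 5, column 1; remove 9 from row 5 of P and reverse-bump: 9 enters row 4 and ejects 8; 8 enters row 3 and ejects 7; 7 enters row 2 and ejects 5; 5 enters row 1 and ejects 3. So w(9) = 3. P is now [[1, 5, 6], [2, 7], [4, 8], [9]].
Step i=8: Q has 8 at row 1, column 3; remove that cell from P, ejecting 6. So w(8) = 6. P is now [[1, 5], [2, 7], [4, 8], [9]].
Step i=7: Q has 7 at row 4, column 1; remove 9 from row 4 of P and reverse-bump: 9 enters row 3 and ejects 8; 8 enters row 2 and ejects 7; 7 enters row 1 and ejects 5. So w(7) = 5. P is now [[1, 7], [2, 8], [4, 9]].
Step i=6: Q has 6 at row 3, column 2; remove 9 from row 3 of P and reverse-bump: 9 enters row 2 and ejects 8; 8 enters row 1 and ejects 7. So w(6) = 7. P is now [[1, 8], [2, 9], [4]].
Step i=5: Q has 5 at row 2, column 2; remove 9 from row 2 of P and reverse-bump: 9 enters row 1 and ejects 8. So w(5) = 8. P is now [[1, 9], [2], [4]].
Step i=4: Q has 4 at row 3, column 1; remove 4 from row 3 of P and reverse-bump: 4 enters row 2 and ejects 2; 2 enters row 1 and ejects 1. So w(4) = 1. P is now [[2, 9], [4]].
Step i=3: Q has 3 at row 2, column 1; remove 4 from row 2 of P and reverse-bump: 4 enters row 1 and ejects 2. So w(3) = 2. P is now [[4, 9]].
Step i=2: Q has 2 at row 1, column 2; remove that cell from P, ejecting 9. So w(2) = 9. P is now [[4]].
Step i=1: Q has 1 at row 1, column 1; remove that cell from P, ejecting 4. So w(1) = 4. P is now [].

So w = 4 9 2 1 8 7 5 6 3.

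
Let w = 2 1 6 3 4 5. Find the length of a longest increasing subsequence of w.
4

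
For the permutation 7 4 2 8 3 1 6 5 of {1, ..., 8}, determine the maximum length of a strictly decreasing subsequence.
4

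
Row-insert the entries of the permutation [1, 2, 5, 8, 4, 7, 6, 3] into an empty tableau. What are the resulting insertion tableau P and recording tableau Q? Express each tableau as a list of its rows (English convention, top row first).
Insert each entry of the permutation into P by Schensted row insertion, recording in Q the position of each new cell.

Insert 1: appended to row 1. P = [[1]].
Insert 2: appended to row 1. P = [[1, 2]].
Insert 5: appended to row 1. P = [[1, 2, 5]].
Insert 8: appended to row 1. P = [[1, 2, 5, 8]].
Insert 4: 4 bumps 5 from row 1; 5 starts row 2. P = [[1, 2, 4, 8], [5]].
Insert 7: 7 bumps 8 from row 1; 8 appends to row 2. P = [[1, 2, 4, 7], [5, 8]].
Insert 6: 6 bumps 7 from row 1; 7 bumps 8 from row 2; 8 starts row 3. P = [[1, 2, 4, 6], [5, 7], [8]].
Insert 3: 3 bumps 4 from row 1; 4 bumps 5 from row 2; 5 bumps 8 from row 3; 8 starts row 4. P = [[1, 2, 3, 6], [4, 7], [5], [8]].

So P = [[1, 2, 3, 6], [4, 7], [5], [8]], Q = [[1, 2, 3, 4], [5, 6], [7], [8]].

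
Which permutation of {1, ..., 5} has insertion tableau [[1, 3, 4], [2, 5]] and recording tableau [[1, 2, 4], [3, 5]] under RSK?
2 3 1 5 4

Reverse RSK: for i = n, n-1, ..., 1, locate i in Q, remove the corresponding corner cell from P, and reverse-bump its entry up through P; the value ejected from row 1 is w(i).

So w = 2 3 1 5 4.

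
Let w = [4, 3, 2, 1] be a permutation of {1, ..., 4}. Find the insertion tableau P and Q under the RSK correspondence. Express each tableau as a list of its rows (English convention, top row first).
P = [[1], [2], [3], [4]], Q = [[1], [2], [3], [4]]

Insert each entry of the permutation into P by Schensted row insertion, recording in Q the position of each new cell.

Insert 4: appended to row 1. P = [[4]].
Insert 3: 3 bumps 4 from row 1; 4 starts row 2. P = [[3], [4]].
Insert 2: 2 bumps 3 from row 1; 3 bumps 4 from row 2; 4 starts row 3. P = [[2], [3], [4]].
Insert 1: 1 bumps 2 from row 1; 2 bumps 3 from row 2; 3 bumps 4 from row 3; 4 starts row 4. P = [[1], [2], [3], [4]].

So P = [[1], [2], [3], [4]], Q = [[1], [2], [3], [4]].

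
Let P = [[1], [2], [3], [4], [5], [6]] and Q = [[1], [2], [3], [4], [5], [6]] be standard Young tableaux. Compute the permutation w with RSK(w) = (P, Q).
Reverse the RSK construction: for i from n down to 1, find the cell of Q containing i, remove the entry at that cell from P, and reverse-bump it up through P; the value ejected from row 1 is w(i).

Step i=6: Q has 6 at row 6, column 1; remove 6 from row 6 of P and reverse-bump: 6 enters row 5 and ejects 5; 5 enters row 4 and ejects 4; 4 enters row 3 and ejects 3; 3 enters row 2 and ejects 2; 2 enters row 1 and ejects 1. So w(6) = 1. P is now [[2], [3], [4], [5], [6]].
Step i=5: Q has 5 at row 5, column 1; remove 6 from row 5 of P and reverse-bump: 6 enters row 4 and ejects 5; 5 enters row 3 and ejects 4; 4 enters row 2 and ejects 3; 3 enters row 1 and ejects 2. So w(5) = 2. P is now [[3], [4], [5], [6]].
Step i=4: Q has 4 at row 4, column 1; remove 6 from row 4 of P and reverse-bump: 6 enters row 3 and ejects 5; 5 enters row 2 and ejects 4; 4 enters row 1 and ejects 3. So w(4) = 3. P is now [[4], [5], [6]].
Step i=3: Q has 3 at row 3, column 1; remove 6 from row 3 of P and reverse-bump: 6 enters row 2 and ejects 5; 5 enters row 1 and ejects 4. So w(3) = 4. P is now [[5], [6]].
Step i=2: Q has 2 at row 2, column 1; remove 6 from row 2 of P and reverse-bump: 6 enters row 1 and ejects 5. So w(2) = 5. P is now [[6]].
Step i=1: Q has 1 at row 1, column 1; remove that cell from P, ejecting 6. So w(1) = 6. P is now [].

So w = 6 5 4 3 2 1.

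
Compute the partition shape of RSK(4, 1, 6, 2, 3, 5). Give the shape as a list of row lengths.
[4, 2]

RSK row insertion gives P = [[1, 2, 3, 5], [4, 6]], which has shape [4, 2].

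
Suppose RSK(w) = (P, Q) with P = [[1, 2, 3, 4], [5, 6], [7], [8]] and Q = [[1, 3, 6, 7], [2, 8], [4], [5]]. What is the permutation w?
Reverse the RSK construction: for i from n down to 1, find the cell of Q containing i, remove the entry at that cell from P, and reverse-bump it up through P; the value ejected from row 1 is w(i).

Step i=8: Q has 8 at row 2, column 2; remove 6 from row 2 of P and reverse-bump: 6 enters row 1 and ejects 4. So w(8) = 4. P is now [[1, 2, 3, 6], [5], [7], [8]].
Step i=7: Q has 7 at row 1, column 4; remove that cell from P, ejecting 6. So w(7) = 6. P is now [[1, 2, 3], [5], [7], [8]].
Step i=6: Q has 6 at row 1, column 3; remove that cell from P, ejecting 3. So w(6) = 3. P is now [[1, 2], [5], [7], [8]].
Step i=5: Q has 5 at row 4, column 1; remove 8 from row 4 of P and reverse-bump: 8 enters row 3 and ejects 7; 7 enters row 2 and ejects 5; 5 enters row 1 and ejects 2. So w(5) = 2. P is now [[1, 5], [7], [8]].
Step i=4: Q has 4 at row 3, column 1; remove 8 from row 3 of P and reverse-bump: 8 enters row 2 and ejects 7; 7 enters row 1 and ejects 5. So w(4) = 5. P is now [[1, 7], [8]].
Step i=3: Q has 3 at row 1, column 2; remove that cell from P, ejecting 7. So w(3) = 7. P is now [[1], [8]].
Step i=2: Q has 2 at row 2, column 1; remove 8 from row 2 of P and reverse-bump: 8 enters row 1 and ejects 1. So w(2) = 1. P is now [[8]].
Step i=1: Q has 1 at row 1, column 1; remove that cell from P, ejecting 8. So w(1) = 8. P is now [].

So w = 8 1 7 5 2 3 6 4.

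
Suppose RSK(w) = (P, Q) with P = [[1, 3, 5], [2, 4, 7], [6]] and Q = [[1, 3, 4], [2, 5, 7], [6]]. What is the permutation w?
2 1 6 7 4 3 5

Reverse the RSK construction: for i from n down to 1, find the cell of Q containing i, remove the entry at that cell from P, and reverse-bump it up through P; the value ejected from row 1 is w(i).

Step i=7: Q has 7 at row 2, column 3; remove 7 from row 2 of P and reverse-bump: 7 enters row 1 and ejects 5. So w(7) = 5. P is now [[1, 3, 7], [2, 4], [6]].
Step i=6: Q has 6 at row 3, column 1; remove 6 from row 3 of P and reverse-bump: 6 enters row 2 and ejects 4; 4 enters row 1 and ejects 3. So w(6) = 3. P is now [[1, 4, 7], [2, 6]].
Step i=5: Q has 5 at row 2, column 2; remove 6 from row 2 of P and reverse-bump: 6 enters row 1 and ejects 4. So w(5) = 4. P is now [[1, 6, 7], [2]].
Step i=4: Q has 4 at row 1, column 3; remove that cell from P, ejecting 7. So w(4) = 7. P is now [[1, 6], [2]].
Step i=3: Q has 3 at row 1, column 2; remove that cell from P, ejecting 6. So w(3) = 6. P is now [[1], [2]].
Step i=2: Q has 2 at row 2, column 1; remove 2 from row 2 of P and reverse-bump: 2 enters row 1 and ejects 1. So w(2) = 1. P is now [[2]].
Step i=1: Q has 1 at row 1, column 1; remove that cell from P, ejecting 2. So w(1) = 2. P is now [].

So w = 2 1 6 7 4 3 5.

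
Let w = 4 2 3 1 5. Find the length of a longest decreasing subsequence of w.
3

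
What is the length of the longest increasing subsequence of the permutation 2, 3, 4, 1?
3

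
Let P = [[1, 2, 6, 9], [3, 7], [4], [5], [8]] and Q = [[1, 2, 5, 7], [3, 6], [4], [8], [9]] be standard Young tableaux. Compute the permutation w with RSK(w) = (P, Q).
1 8 5 4 7 6 9 3 2

Reverse the RSK construction: for i from n down to 1, find the cell of Q containing i, remove the entry at that cell from P, and reverse-bump it up through P; the value ejected from row 1 is w(i).

Step i=9: Q has 9 at row 5, column 1; remove 8 from row 5 of P and reverse-bump: 8 enters row 4 and ejects 5; 5 enters row 3 and ejects 4; 4 enters row 2 and ejects 3; 3 enters row 1 and ejects 2. So w(9) = 2. P is now [[1, 3, 6, 9], [4, 7], [5], [8]].
Step i=8: Q has 8 at row 4, column 1; remove 8 from row 4 of P and reverse-bump: 8 enters row 3 and ejects 5; 5 enters row 2 and ejects 4; 4 enters row 1 and ejects 3. So w(8) = 3. P is now [[1, 4, 6, 9], [5, 7], [8]].
Step i=7: Q has 7 at row 1, column 4; remove that cell from P, ejecting 9. So w(7) = 9. P is now [[1, 4, 6], [5, 7], [8]].
Step i=6: Q has 6 at row 2, column 2; remove 7 from row 2 of P and reverse-bump: 7 enters row 1 and ejects 6. So w(6) = 6. P is now [[1, 4, 7], [5], [8]].
Step i=5: Q has 5 at row 1, column 3; remove that cell from P, ejecting 7. So w(5) = 7. P is now [[1, 4], [5], [8]].
Step i=4: Q has 4 at row 3, column 1; remove 8 from row 3 of P and reverse-bump: 8 enters row 2 and ejects 5; 5 enters row 1 and ejects 4. So w(4) = 4. P is now [[1, 5], [8]].
Step i=3: Q has 3 at row 2, column 1; remove 8 from row 2 of P and reverse-bump: 8 enters row 1 and ejects 5. So w(3) = 5. P is now [[1, 8]].
Step i=2: Q has 2 at row 1, column 2; remove that cell from P, ejecting 8. So w(2) = 8. P is now [[1]].
Step i=1: Q has 1 at row 1, column 1; remove that cell from P, ejecting 1. So w(1) = 1. P is now [].

So w = 1 8 5 4 7 6 9 3 2.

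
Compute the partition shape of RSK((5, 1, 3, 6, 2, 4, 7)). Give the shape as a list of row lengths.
[4, 2, 1]

Row-insert each entry into an empty tableau.

After inserting 5: P = [[5]].
After inserting 1: P = [[1], [5]].
After inserting 3: P = [[1, 3], [5]].
After inserting 6: P = [[1, 3, 6], [5]].
After inserting 2: P = [[1, 2, 6], [3], [5]].
After inserting 4: P = [[1, 2, 4], [3, 6], [5]].
After inserting 7: P = [[1, 2, 4, 7], [3, 6], [5]].

The final insertion tableau P = [[1, 2, 4, 7], [3, 6], [5]] has shape [4, 2, 1].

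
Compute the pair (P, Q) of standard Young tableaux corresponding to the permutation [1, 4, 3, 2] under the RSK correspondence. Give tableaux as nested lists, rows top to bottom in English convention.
Insert each entry of the permutation into P by Schensted row insertion, recording in Q the position of each new cell.

Insert 1: appended to row 1. P = [[1]].
Insert 4: appended to row 1. P = [[1, 4]].
Insert 3: 3 bumps 4 from row 1; 4 starts row 2. P = [[1, 3], [4]].
Insert 2: 2 bumps 3 from row 1; 3 bumps 4 from row 2; 4 starts row 3. P = [[1, 2], [3], [4]].

So P = [[1, 2], [3], [4]], Q = [[1, 2], [3], [4]].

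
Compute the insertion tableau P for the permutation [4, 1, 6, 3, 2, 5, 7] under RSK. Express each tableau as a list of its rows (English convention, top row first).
P = [[1, 2, 5, 7], [3, 6], [4]]

Insert 4: appended to row 1. P = [[4]].
Insert 1: 1 bumps 4 from row 1; 4 starts row 2. P = [[1], [4]].
Insert 6: appended to row 1. P = [[1, 6], [4]].
Insert 3: 3 bumps 6 from row 1; 6 appends to row 2. P = [[1, 3], [4, 6]].
Insert 2: 2 bumps 3 from row 1; 3 bumps 4 from row 2; 4 starts row 3. P = [[1, 2], [3, 6], [4]].
Insert 5: appended to row 1. P = [[1, 2, 5], [3, 6], [4]].
Insert 7: appended to row 1. P = [[1, 2, 5, 7], [3, 6], [4]].

So P = [[1, 2, 5, 7], [3, 6], [4]].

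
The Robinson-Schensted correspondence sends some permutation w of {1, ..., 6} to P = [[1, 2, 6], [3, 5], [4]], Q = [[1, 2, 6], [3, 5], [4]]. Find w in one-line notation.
Reverse the RSK construction: for i from n down to 1, find the cell of Q containing i, remove the entry at that cell from P, and reverse-bump it up through P; the value ejected from row 1 is w(i).

Step i=6: Q has 6 at row 1, column 3; remove that cell from P, ejecting 6. So w(6) = 6. P is now [[1, 2], [3, 5], [4]].
Step i=5: Q has 5 at row 2, column 2; remove 5 from row 2 of P and reverse-bump: 5 enters row 1 and ejects 2. So w(5) = 2. P is now [[1, 5], [3], [4]].
Step i=4: Q has 4 at row 3, column 1; remove 4 from row 3 of P and reverse-bump: 4 enters row 2 and ejects 3; 3 enters row 1 and ejects 1. So w(4) = 1. P is now [[3, 5], [4]].
Step i=3: Q has 3 at row 2, column 1; remove 4 from row 2 of P and reverse-bump: 4 enters row 1 and ejects 3. So w(3) = 3. P is now [[4, 5]].
Step i=2: Q has 2 at row 1, column 2; remove that cell from P, ejecting 5. So w(2) = 5. P is now [[4]].
Step i=1: Q has 1 at row 1, column 1; remove that cell from P, ejecting 4. So w(1) = 4. P is now [].

So w = 4 5 3 1 2 6.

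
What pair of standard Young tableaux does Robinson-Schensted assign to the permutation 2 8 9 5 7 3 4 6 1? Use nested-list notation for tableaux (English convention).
Insert each entry of the permutation into P by Schensted row insertion, recording in Q the position of each new cell.

Insert 2: appended to row 1. P = [[2]], Q = [[1]].
Insert 8: appended to row 1. P = [[2, 8]], Q = [[1, 2]].
Insert 9: appended to row 1. P = [[2, 8, 9]], Q = [[1, 2, 3]].
Insert 5: 5 bumps 8 from row 1; 8 starts row 2. P = [[2, 5, 9], [8]], Q = [[1, 2, 3], [4]].
Insert 7: 7 bumps 9 from row 1; 9 appends to row 2. P = [[2, 5, 7], [8, 9]], Q = [[1, 2, 3], [4, 5]].
Insert 3: 3 bumps 5 from row 1; 5 bumps 8 from row 2; 8 starts row 3. P = [[2, 3, 7], [5, 9], [8]], Q = [[1, 2, 3], [4, 5], [6]].
Insert 4: 4 bumps 7 from row 1; 7 bumps 9 from row 2; 9 appends to row 3. P = [[2, 3, 4], [5, 7], [8, 9]], Q = [[1, 2, 3], [4, 5], [6, 7]].
Insert 6: appended to row 1. P = [[2, 3, 4, 6], [5, 7], [8, 9]], Q = [[1, 2, 3, 8], [4, 5], [6, 7]].
Insert 1: 1 bumps 2 from row 1; 2 bumps 5 from row 2; 5 bumps 8 from row 3; 8 starts row 4. P = [[1, 3, 4, 6], [2, 7], [5, 9], [8]], Q = [[1, 2, 3, 8], [4, 5], [6, 7], [9]].

So P = [[1, 3, 4, 6], [2, 7], [5, 9], [8]], Q = [[1, 2, 3, 8], [4, 5], [6, 7], [9]].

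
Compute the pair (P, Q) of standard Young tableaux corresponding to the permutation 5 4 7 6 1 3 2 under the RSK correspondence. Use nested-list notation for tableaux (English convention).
P = [[1, 2], [3, 6], [4, 7], [5]], Q = [[1, 3], [2, 4], [5, 6], [7]]

Insert each entry of the permutation into P by Schensted row insertion, recording in Q the position of each new cell.

Insert 5: appended to row 1. P = [[5]], Q = [[1]].
Insert 4: 4 bumps 5 from row 1; 5 starts row 2. P = [[4], [5]], Q = [[1], [2]].
Insert 7: appended to row 1. P = [[4, 7], [5]], Q = [[1, 3], [2]].
Insert 6: 6 bumps 7 from row 1; 7 appends to row 2. P = [[4, 6], [5, 7]], Q = [[1, 3], [2, 4]].
Insert 1: 1 bumps 4 from row 1; 4 bumps 5 from row 2; 5 starts row 3. P = [[1, 6], [4, 7], [5]], Q = [[1, 3], [2, 4], [5]].
Insert 3: 3 bumps 6 from row 1; 6 bumps 7 from row 2; 7 appends to row 3. P = [[1, 3], [4, 6], [5, 7]], Q = [[1, 3], [2, 4], [5, 6]].
Insert 2: 2 bumps 3 from row 1; 3 bumps 4 from row 2; 4 bumps 5 from row 3; 5 starts row 4. P = [[1, 2], [3, 6], [4, 7], [5]], Q = [[1, 3], [2, 4], [5, 6], [7]].

So P = [[1, 2], [3, 6], [4, 7], [5]], Q = [[1, 3], [2, 4], [5, 6], [7]].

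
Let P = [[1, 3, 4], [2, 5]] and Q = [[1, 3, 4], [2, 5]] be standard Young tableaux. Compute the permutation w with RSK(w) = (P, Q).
2 1 3 5 4

Reverse the RSK construction: for i from n down to 1, find the cell of Q containing i, remove the entry at that cell from P, and reverse-bump it up through P; the value ejected from row 1 is w(i).

Step i=5: Q has 5 at row 2, column 2; remove 5 from row 2 of P and reverse-bump: 5 enters row 1 and ejects 4. So w(5) = 4. P is now [[1, 3, 5], [2]].
Step i=4: Q has 4 at row 1, column 3; remove that cell from P, ejecting 5. So w(4) = 5. P is now [[1, 3], [2]].
Step i=3: Q has 3 at row 1, column 2; remove that cell from P, ejecting 3. So w(3) = 3. P is now [[1], [2]].
Step i=2: Q has 2 at row 2, column 1; remove 2 from row 2 of P and reverse-bump: 2 enters row 1 and ejects 1. So w(2) = 1. P is now [[2]].
Step i=1: Q has 1 at row 1, column 1; remove that cell from P, ejecting 2. So w(1) = 2. P is now [].

So w = 2 1 3 5 4.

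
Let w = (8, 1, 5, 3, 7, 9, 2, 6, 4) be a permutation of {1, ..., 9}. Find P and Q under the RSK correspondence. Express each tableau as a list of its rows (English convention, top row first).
Insert each entry of the permutation into P by Schensted row insertion, recording in Q the position of each new cell.

Insert 8: appended to row 1. P = [[8]].
Insert 1: 1 bumps 8 from row 1; 8 starts row 2. P = [[1], [8]].
Insert 5: appended to row 1. P = [[1, 5], [8]].
Insert 3: 3 bumps 5 from row 1; 5 bumps 8 from row 2; 8 starts row 3. P = [[1, 3], [5], [8]].
Insert 7: appended to row 1. P = [[1, 3, 7], [5], [8]].
Insert 9: appended to row 1. P = [[1, 3, 7, 9], [5], [8]].
Insert 2: 2 bumps 3 from row 1; 3 bumps 5 from row 2; 5 bumps 8 from row 3; 8 starts row 4. P = [[1, 2, 7, 9], [3], [5], [8]].
Insert 6: 6 bumps 7 from row 1; 7 appends to row 2. P = [[1, 2, 6, 9], [3, 7], [5], [8]].
Insert 4: 4 bumps 6 from row 1; 6 bumps 7 from row 2; 7 appends to row 3. P = [[1, 2, 4, 9], [3, 6], [5, 7], [8]].

So P = [[1, 2, 4, 9], [3, 6], [5, 7], [8]], Q = [[1, 3, 5, 6], [2, 8], [4, 9], [7]].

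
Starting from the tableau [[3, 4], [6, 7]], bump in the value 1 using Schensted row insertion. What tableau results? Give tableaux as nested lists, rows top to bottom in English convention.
In row 1, 1 replaces 3 (the leftmost entry greater than 1); 3 is bumped to row 2. In row 2, 3 replaces 6 (the leftmost entry greater than 3); 6 is bumped to row 3. 6 starts a new row 3. The new tableau is [[1, 4], [3, 7], [6]].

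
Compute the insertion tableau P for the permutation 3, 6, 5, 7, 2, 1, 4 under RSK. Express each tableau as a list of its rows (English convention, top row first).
P = [[1, 4, 7], [2, 5], [3], [6]]

After inserting 3: P = [[3]].
After inserting 6: P = [[3, 6]].
After inserting 5: P = [[3, 5], [6]].
After inserting 7: P = [[3, 5, 7], [6]].
After inserting 2: P = [[2, 5, 7], [3], [6]].
After inserting 1: P = [[1, 5, 7], [2], [3], [6]].
After inserting 4: P = [[1, 4, 7], [2, 5], [3], [6]].

So P = [[1, 4, 7], [2, 5], [3], [6]].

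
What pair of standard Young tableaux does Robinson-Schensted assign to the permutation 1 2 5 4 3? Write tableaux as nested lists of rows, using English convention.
P = [[1, 2, 3], [4], [5]], Q = [[1, 2, 3], [4], [5]]

Insert each entry of the permutation into P by Schensted row insertion, recording in Q the position of each new cell.

Insert 1: appended to row 1. P = [[1]].
Insert 2: appended to row 1. P = [[1, 2]].
Insert 5: appended to row 1. P = [[1, 2, 5]].
Insert 4: 4 bumps 5 from row 1; 5 starts row 2. P = [[1, 2, 4], [5]].
Insert 3: 3 bumps 4 from row 1; 4 bumps 5 from row 2; 5 starts row 3. P = [[1, 2, 3], [4], [5]].

So P = [[1, 2, 3], [4], [5]], Q = [[1, 2, 3], [4], [5]].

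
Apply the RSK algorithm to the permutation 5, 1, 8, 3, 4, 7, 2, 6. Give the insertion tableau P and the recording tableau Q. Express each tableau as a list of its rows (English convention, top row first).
P = [[1, 2, 4, 6], [3, 7], [5, 8]], Q = [[1, 3, 5, 6], [2, 4], [7, 8]]

Insert each entry of the permutation into P by Schensted row insertion, recording in Q the position of each new cell.

After inserting 5: P = [[5]].
After inserting 1: P = [[1], [5]].
After inserting 8: P = [[1, 8], [5]].
After inserting 3: P = [[1, 3], [5, 8]].
After inserting 4: P = [[1, 3, 4], [5, 8]].
After inserting 7: P = [[1, 3, 4, 7], [5, 8]].
After inserting 2: P = [[1, 2, 4, 7], [3, 8], [5]].
After inserting 6: P = [[1, 2, 4, 6], [3, 7], [5, 8]].

So P = [[1, 2, 4, 6], [3, 7], [5, 8]], Q = [[1, 3, 5, 6], [2, 4], [7, 8]].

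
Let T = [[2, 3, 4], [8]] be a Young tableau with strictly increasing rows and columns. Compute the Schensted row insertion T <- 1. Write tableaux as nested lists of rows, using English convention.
[[1, 3, 4], [2], [8]]

In row 1, 1 replaces 2 (the leftmost entry greater than 1); 2 is bumped to row 2. In row 2, 2 replaces 8 (the leftmost entry greater than 2); 8 is bumped to row 3. 8 starts a new row 3. The new tableau is [[1, 3, 4], [2], [8]].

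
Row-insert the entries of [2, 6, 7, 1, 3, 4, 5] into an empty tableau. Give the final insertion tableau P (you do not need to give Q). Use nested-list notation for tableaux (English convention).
Insert 2: appended to row 1. P = [[2]].
Insert 6: appended to row 1. P = [[2, 6]].
Insert 7: appended to row 1. P = [[2, 6, 7]].
Insert 1: 1 bumps 2 from row 1; 2 starts row 2. P = [[1, 6, 7], [2]].
Insert 3: 3 bumps 6 from row 1; 6 appends to row 2. P = [[1, 3, 7], [2, 6]].
Insert 4: 4 bumps 7 from row 1; 7 appends to row 2. P = [[1, 3, 4], [2, 6, 7]].
Insert 5: appended to row 1. P = [[1, 3, 4, 5], [2, 6, 7]].

So P = [[1, 3, 4, 5], [2, 6, 7]].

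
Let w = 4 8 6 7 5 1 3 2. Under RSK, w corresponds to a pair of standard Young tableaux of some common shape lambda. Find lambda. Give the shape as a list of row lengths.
Row-insert each entry into an empty tableau.

After inserting 4: P = [[4]].
After inserting 8: P = [[4, 8]].
After inserting 6: P = [[4, 6], [8]].
After inserting 7: P = [[4, 6, 7], [8]].
After inserting 5: P = [[4, 5, 7], [6], [8]].
After inserting 1: P = [[1, 5, 7], [4], [6], [8]].
After inserting 3: P = [[1, 3, 7], [4, 5], [6], [8]].
After inserting 2: P = [[1, 2, 7], [3, 5], [4], [6], [8]].

The final insertion tableau P = [[1, 2, 7], [3, 5], [4], [6], [8]] has shape [3, 2, 1, 1, 1].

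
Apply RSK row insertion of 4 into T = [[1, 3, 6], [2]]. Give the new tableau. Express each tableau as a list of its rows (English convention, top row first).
[[1, 3, 4], [2, 6]]

In row 1, 4 replaces 6 (the leftmost entry greater than 4); 6 is bumped to row 2. 6 is appended to row 2. The new tableau is [[1, 3, 4], [2, 6]].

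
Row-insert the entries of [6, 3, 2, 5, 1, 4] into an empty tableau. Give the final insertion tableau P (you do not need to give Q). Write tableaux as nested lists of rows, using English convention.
P = [[1, 4], [2, 5], [3], [6]]

Insert 6: appended to row 1. P = [[6]].
Insert 3: 3 bumps 6 from row 1; 6 starts row 2. P = [[3], [6]].
Insert 2: 2 bumps 3 from row 1; 3 bumps 6 from row 2; 6 starts row 3. P = [[2], [3], [6]].
Insert 5: appended to row 1. P = [[2, 5], [3], [6]].
Insert 1: 1 bumps 2 from row 1; 2 bumps 3 from row 2; 3 bumps 6 from row 3; 6 starts row 4. P = [[1, 5], [2], [3], [6]].
Insert 4: 4 bumps 5 from row 1; 5 appends to row 2. P = [[1, 4], [2, 5], [3], [6]].

So P = [[1, 4], [2, 5], [3], [6]].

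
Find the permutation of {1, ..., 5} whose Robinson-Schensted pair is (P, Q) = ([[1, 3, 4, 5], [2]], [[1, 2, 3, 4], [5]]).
Reverse the RSK construction: for i from n down to 1, find the cell of Q containing i, remove the entry at that cell from P, and reverse-bump it up through P; the value ejected from row 1 is w(i).

Step i=5: Q has 5 at row 2, column 1; remove 2 from row 2 of P and reverse-bump: 2 enters row 1 and ejects 1. So w(5) = 1. P is now [[2, 3, 4, 5]].
Step i=4: Q has 4 at row 1, column 4; remove that cell from P, ejecting 5. So w(4) = 5. P is now [[2, 3, 4]].
Step i=3: Q has 3 at row 1, column 3; remove that cell from P, ejecting 4. So w(3) = 4. P is now [[2, 3]].
Step i=2: Q has 2 at row 1, column 2; remove that cell from P, ejecting 3. So w(2) = 3. P is now [[2]].
Step i=1: Q has 1 at row 1, column 1; remove that cell from P, ejecting 2. So w(1) = 2. P is now [].

So w = 2 3 4 5 1.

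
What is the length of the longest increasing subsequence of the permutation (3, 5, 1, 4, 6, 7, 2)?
4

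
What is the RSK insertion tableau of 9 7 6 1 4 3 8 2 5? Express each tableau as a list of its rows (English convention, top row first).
P = [[1, 2, 5], [3, 8], [4], [6], [7], [9]]

Insert 9: appended to row 1. P = [[9]].
Insert 7: 7 bumps 9 from row 1; 9 starts row 2. P = [[7], [9]].
Insert 6: 6 bumps 7 from row 1; 7 bumps 9 from row 2; 9 starts row 3. P = [[6], [7], [9]].
Insert 1: 1 bumps 6 from row 1; 6 bumps 7 from row 2; 7 bumps 9 from row 3; 9 starts row 4. P = [[1], [6], [7], [9]].
Insert 4: appended to row 1. P = [[1, 4], [6], [7], [9]].
Insert 3: 3 bumps 4 from row 1; 4 bumps 6 from row 2; 6 bumps 7 from row 3; 7 bumps 9 from row 4; 9 starts row 5. P = [[1, 3], [4], [6], [7], [9]].
Insert 8: appended to row 1. P = [[1, 3, 8], [4], [6], [7], [9]].
Insert 2: 2 bumps 3 from row 1; 3 bumps 4 from row 2; 4 bumps 6 from row 3; 6 bumps 7 from row 4; 7 bumps 9 from row 5; 9 starts row 6. P = [[1, 2, 8], [3], [4], [6], [7], [9]].
Insert 5: 5 bumps 8 from row 1; 8 appends to row 2. P = [[1, 2, 5], [3, 8], [4], [6], [7], [9]].

So P = [[1, 2, 5], [3, 8], [4], [6], [7], [9]].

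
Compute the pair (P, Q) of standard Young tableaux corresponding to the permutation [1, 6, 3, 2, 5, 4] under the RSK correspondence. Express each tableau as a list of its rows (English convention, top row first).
Insert each entry of the permutation into P by Schensted row insertion, recording in Q the position of each new cell.

Insert 1: appended to row 1. P = [[1]], Q = [[1]].
Insert 6: appended to row 1. P = [[1, 6]], Q = [[1, 2]].
Insert 3: 3 bumps 6 from row 1; 6 starts row 2. P = [[1, 3], [6]], Q = [[1, 2], [3]].
Insert 2: 2 bumps 3 from row 1; 3 bumps 6 from row 2; 6 starts row 3. P = [[1, 2], [3], [6]], Q = [[1, 2], [3], [4]].
Insert 5: appended to row 1. P = [[1, 2, 5], [3], [6]], Q = [[1, 2, 5], [3], [4]].
Insert 4: 4 bumps 5 from row 1; 5 appends to row 2. P = [[1, 2, 4], [3, 5], [6]], Q = [[1, 2, 5], [3, 6], [4]].

So P = [[1, 2, 4], [3, 5], [6]], Q = [[1, 2, 5], [3, 6], [4]].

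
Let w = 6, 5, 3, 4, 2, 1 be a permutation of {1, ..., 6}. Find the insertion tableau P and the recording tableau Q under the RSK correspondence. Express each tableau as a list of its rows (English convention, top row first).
P = [[1, 4], [2], [3], [5], [6]], Q = [[1, 4], [2], [3], [5], [6]]

Insert each entry of the permutation into P by Schensted row insertion, recording in Q the position of each new cell.

Insert 6: appended to row 1. P = [[6]], Q = [[1]].
Insert 5: 5 bumps 6 from row 1; 6 starts row 2. P = [[5], [6]], Q = [[1], [2]].
Insert 3: 3 bumps 5 from row 1; 5 bumps 6 from row 2; 6 starts row 3. P = [[3], [5], [6]], Q = [[1], [2], [3]].
Insert 4: appended to row 1. P = [[3, 4], [5], [6]], Q = [[1, 4], [2], [3]].
Insert 2: 2 bumps 3 from row 1; 3 bumps 5 from row 2; 5 bumps 6 from row 3; 6 starts row 4. P = [[2, 4], [3], [5], [6]], Q = [[1, 4], [2], [3], [5]].
Insert 1: 1 bumps 2 from row 1; 2 bumps 3 from row 2; 3 bumps 5 from row 3; 5 bumps 6 from row 4; 6 starts row 5. P = [[1, 4], [2], [3], [5], [6]], Q = [[1, 4], [2], [3], [5], [6]].

So P = [[1, 4], [2], [3], [5], [6]], Q = [[1, 4], [2], [3], [5], [6]].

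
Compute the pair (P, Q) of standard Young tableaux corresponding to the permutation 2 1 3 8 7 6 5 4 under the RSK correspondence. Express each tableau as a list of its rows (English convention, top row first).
Insert each entry of the permutation into P by Schensted row insertion, recording in Q the position of each new cell.

Insert 2: appended to row 1. P = [[2]].
Insert 1: 1 bumps 2 from row 1; 2 starts row 2. P = [[1], [2]].
Insert 3: appended to row 1. P = [[1, 3], [2]].
Insert 8: appended to row 1. P = [[1, 3, 8], [2]].
Insert 7: 7 bumps 8 from row 1; 8 appends to row 2. P = [[1, 3, 7], [2, 8]].
Insert 6: 6 bumps 7 from row 1; 7 bumps 8 from row 2; 8 starts row 3. P = [[1, 3, 6], [2, 7], [8]].
Insert 5: 5 bumps 6 from row 1; 6 bumps 7 from row 2; 7 bumps 8 from row 3; 8 starts row 4. P = [[1, 3, 5], [2, 6], [7], [8]].
Insert 4: 4 bumps 5 from row 1; 5 bumps 6 from row 2; 6 bumps 7 from row 3; 7 bumps 8 from row 4; 8 starts row 5. P = [[1, 3, 4], [2, 5], [6], [7], [8]].

So P = [[1, 3, 4], [2, 5], [6], [7], [8]], Q = [[1, 3, 4], [2, 5], [6], [7], [8]].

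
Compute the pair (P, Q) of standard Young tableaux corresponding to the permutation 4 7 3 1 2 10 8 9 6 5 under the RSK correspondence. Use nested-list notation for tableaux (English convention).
Insert each entry of the permutation into P by Schensted row insertion, recording in Q the position of each new cell.

Insert 4: appended to row 1. P = [[4]], Q = [[1]].
Insert 7: appended to row 1. P = [[4, 7]], Q = [[1, 2]].
Insert 3: 3 bumps 4 from row 1; 4 starts row 2. P = [[3, 7], [4]], Q = [[1, 2], [3]].
Insert 1: 1 bumps 3 from row 1; 3 bumps 4 from row 2; 4 starts row 3. P = [[1, 7], [3], [4]], Q = [[1, 2], [3], [4]].
Insert 2: 2 bumps 7 from row 1; 7 appends to row 2. P = [[1, 2], [3, 7], [4]], Q = [[1, 2], [3, 5], [4]].
Insert 10: appended to row 1. P = [[1, 2, 10], [3, 7], [4]], Q = [[1, 2, 6], [3, 5], [4]].
Insert 8: 8 bumps 10 from row 1; 10 appends to row 2. P = [[1, 2, 8], [3, 7, 10], [4]], Q = [[1, 2, 6], [3, 5, 7], [4]].
Insert 9: appended to row 1. P = [[1, 2, 8, 9], [3, 7, 10], [4]], Q = [[1, 2, 6, 8], [3, 5, 7], [4]].
Insert 6: 6 bumps 8 from row 1; 8 bumps 10 from row 2; 10 appends to row 3. P = [[1, 2, 6, 9], [3, 7, 8], [4, 10]], Q = [[1, 2, 6, 8], [3, 5, 7], [4, 9]].
Insert 5: 5 bumps 6 from row 1; 6 bumps 7 from row 2; 7 bumps 10 from row 3; 10 starts row 4. P = [[1, 2, 5, 9], [3, 6, 8], [4, 7], [10]], Q = [[1, 2, 6, 8], [3, 5, 7], [4, 9], [10]].

So P = [[1, 2, 5, 9], [3, 6, 8], [4, 7], [10]], Q = [[1, 2, 6, 8], [3, 5, 7], [4, 9], [10]].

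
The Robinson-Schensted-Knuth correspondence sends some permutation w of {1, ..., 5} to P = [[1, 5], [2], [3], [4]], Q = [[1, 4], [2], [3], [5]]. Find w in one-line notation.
4 3 2 5 1

Reverse the RSK construction: for i from n down to 1, find the cell of Q containing i, remove the entry at that cell from P, and reverse-bump it up through P; the value ejected from row 1 is w(i).

Step i=5: Q has 5 at row 4, column 1; remove 4 from row 4 of P and reverse-bump: 4 enters row 3 and ejects 3; 3 enters row 2 and ejects 2; 2 enters row 1 and ejects 1. So w(5) = 1. P is now [[2, 5], [3], [4]].
Step i=4: Q has 4 at row 1, column 2; remove that cell from P, ejecting 5. So w(4) = 5. P is now [[2], [3], [4]].
Step i=3: Q has 3 at row 3, column 1; remove 4 from row 3 of P and reverse-bump: 4 enters row 2 and ejects 3; 3 enters row 1 and ejects 2. So w(3) = 2. P is now [[3], [4]].
Step i=2: Q has 2 at row 2, column 1; remove 4 from row 2 of P and reverse-bump: 4 enters row 1 and ejects 3. So w(2) = 3. P is now [[4]].
Step i=1: Q has 1 at row 1, column 1; remove that cell from P, ejecting 4. So w(1) = 4. P is now [].

So w = 4 3 2 5 1.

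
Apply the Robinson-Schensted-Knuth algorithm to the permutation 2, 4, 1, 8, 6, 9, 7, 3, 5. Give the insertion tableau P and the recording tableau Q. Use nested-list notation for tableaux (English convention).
P = [[1, 3, 5, 7], [2, 4, 6], [8, 9]], Q = [[1, 2, 4, 6], [3, 5, 7], [8, 9]]

Insert each entry of the permutation into P by Schensted row insertion, recording in Q the position of each new cell.

Insert 2: appended to row 1. P = [[2]].
Insert 4: appended to row 1. P = [[2, 4]].
Insert 1: 1 bumps 2 from row 1; 2 starts row 2. P = [[1, 4], [2]].
Insert 8: appended to row 1. P = [[1, 4, 8], [2]].
Insert 6: 6 bumps 8 from row 1; 8 appends to row 2. P = [[1, 4, 6], [2, 8]].
Insert 9: appended to row 1. P = [[1, 4, 6, 9], [2, 8]].
Insert 7: 7 bumps 9 from row 1; 9 appends to row 2. P = [[1, 4, 6, 7], [2, 8, 9]].
Insert 3: 3 bumps 4 from row 1; 4 bumps 8 from row 2; 8 starts row 3. P = [[1, 3, 6, 7], [2, 4, 9], [8]].
Insert 5: 5 bumps 6 from row 1; 6 bumps 9 from row 2; 9 appends to row 3. P = [[1, 3, 5, 7], [2, 4, 6], [8, 9]].

So P = [[1, 3, 5, 7], [2, 4, 6], [8, 9]], Q = [[1, 2, 4, 6], [3, 5, 7], [8, 9]].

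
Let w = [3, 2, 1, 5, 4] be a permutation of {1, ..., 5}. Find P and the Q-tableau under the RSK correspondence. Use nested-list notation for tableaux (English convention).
Insert each entry of the permutation into P by Schensted row insertion, recording in Q the position of each new cell.

Insert 3: appended to row 1. P = [[3]].
Insert 2: 2 bumps 3 from row 1; 3 starts row 2. P = [[2], [3]].
Insert 1: 1 bumps 2 from row 1; 2 bumps 3 from row 2; 3 starts row 3. P = [[1], [2], [3]].
Insert 5: appended to row 1. P = [[1, 5], [2], [3]].
Insert 4: 4 bumps 5 from row 1; 5 appends to row 2. P = [[1, 4], [2, 5], [3]].

So P = [[1, 4], [2, 5], [3]], Q = [[1, 4], [2, 5], [3]].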